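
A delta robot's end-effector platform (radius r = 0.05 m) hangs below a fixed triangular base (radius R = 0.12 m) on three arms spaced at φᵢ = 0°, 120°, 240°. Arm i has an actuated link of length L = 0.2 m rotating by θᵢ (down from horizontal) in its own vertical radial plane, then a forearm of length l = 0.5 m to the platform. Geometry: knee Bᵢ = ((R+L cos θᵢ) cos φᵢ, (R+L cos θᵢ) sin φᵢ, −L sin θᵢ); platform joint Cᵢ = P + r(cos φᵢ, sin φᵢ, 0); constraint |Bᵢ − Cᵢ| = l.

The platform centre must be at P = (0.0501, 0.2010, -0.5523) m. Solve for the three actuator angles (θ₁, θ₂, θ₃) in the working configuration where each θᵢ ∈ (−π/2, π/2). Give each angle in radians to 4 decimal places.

θ₁ = 0.6977, θ₂ = 0.4362, θ₃ = 1.2214

arm 1 (φ=0.0°): x'=0.0501, y'=0.2010
  A=0.0199, B=-0.5523, C=(l²−L²−A²−y'²−z²)/(2L)=-0.3396
  θ1 = atan2(B,A) + arccos(C/0.5527) = 0.6977
rotate P by −φ2: (0.1490, -0.1439, -0.5523)
  A=-0.0790, B=-0.5523, C=(l²−L²−A²−y'²−z²)/(2L)=-0.3050
  θ2 = atan2(B,A) + arccos(C/0.5579) = 0.4362
φ3=240.0° → target in arm frame (-0.1991, -0.0571)
  A=0.2691, B=-0.5523, C=(l²−L²−A²−y'²−z²)/(2L)=-0.4268
  θ3 = atan2(B,A) + arccos(C/0.6144) = 1.2214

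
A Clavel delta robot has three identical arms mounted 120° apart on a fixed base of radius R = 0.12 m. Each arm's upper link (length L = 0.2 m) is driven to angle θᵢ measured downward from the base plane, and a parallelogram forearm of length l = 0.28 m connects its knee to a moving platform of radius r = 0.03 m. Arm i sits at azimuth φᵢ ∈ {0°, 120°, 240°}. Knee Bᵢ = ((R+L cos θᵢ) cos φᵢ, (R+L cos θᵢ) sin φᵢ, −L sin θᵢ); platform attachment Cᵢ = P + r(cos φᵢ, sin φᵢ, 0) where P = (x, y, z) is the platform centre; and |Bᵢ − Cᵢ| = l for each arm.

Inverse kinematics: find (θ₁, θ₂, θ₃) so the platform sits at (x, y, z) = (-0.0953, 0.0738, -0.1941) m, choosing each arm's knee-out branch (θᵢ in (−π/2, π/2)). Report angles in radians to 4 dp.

rotate P by −φ1: (-0.0953, 0.0738, -0.1941)
  A cos θ + B sin θ = C:  0.1853·cos θ + -0.1941·sin θ = -0.0976
  √(A²+B²)=0.2683;  θ1 = -0.8086+1.9432 ≈ 1.1346
arm 2 (φ=120.0°): x'=0.1116, y'=0.0456
  A cos θ + B sin θ = C:  -0.0216·cos θ + -0.1941·sin θ = -0.0046
  √(A²+B²)=0.1953;  θ2 = -1.6814+1.5941 ≈ -0.0873
φ3=240.0° → target in arm frame (-0.0163, -0.1194)
  A cos θ + B sin θ = C:  0.1063·cos θ + -0.1941·sin θ = -0.0621
  θ3 = atan2(B,A) + arccos(C/0.2213) = 0.7852

θ₁ = 1.1346, θ₂ = -0.0873, θ₃ = 0.7852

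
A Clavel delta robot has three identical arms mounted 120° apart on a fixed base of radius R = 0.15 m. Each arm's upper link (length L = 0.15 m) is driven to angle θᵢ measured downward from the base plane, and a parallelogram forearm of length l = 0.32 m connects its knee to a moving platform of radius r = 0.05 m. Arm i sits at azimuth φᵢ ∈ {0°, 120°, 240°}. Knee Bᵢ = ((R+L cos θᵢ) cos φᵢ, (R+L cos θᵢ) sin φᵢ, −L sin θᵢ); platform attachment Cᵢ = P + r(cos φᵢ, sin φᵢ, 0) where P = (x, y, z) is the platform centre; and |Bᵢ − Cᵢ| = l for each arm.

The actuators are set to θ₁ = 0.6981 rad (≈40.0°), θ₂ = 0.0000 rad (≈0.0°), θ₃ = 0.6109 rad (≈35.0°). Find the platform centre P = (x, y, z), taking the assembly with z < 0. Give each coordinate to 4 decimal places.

(-0.0474, 0.0616, -0.2690)

arm 1 at φ=0.0°: (R−r)+L cos θ1 = 0.2149;  centre 1 = (0.2149, 0.0000, -0.0964)
centre 2 = (0.2500·cos120.0°, 0.2500·sin120.0°, 0.0000) = (-0.1250, 0.2165, 0.0000)
centre 3 = (0.2229·cos240.0°, 0.2229·sin240.0°, -0.0860) = (-0.1114, -0.1930, -0.0860)
subtract pairs → two planes through P
[-0.6798 0.4330 0.1928]·P = 0.0070;  [-0.6527 -0.3860 0.0207]·P = 0.0016
Cramer: x(z) = -0.0062+0.1531z;  y(z) = 0.0064-0.2050z
quadratic in z: (1.0655)z²+(0.1225)z+(-0.0442)=0, √Δ=0.4508 → z ∈ {-0.2690, 0.1541}; z = -0.2690 (taking z<0)
x = -0.0474, y = 0.0616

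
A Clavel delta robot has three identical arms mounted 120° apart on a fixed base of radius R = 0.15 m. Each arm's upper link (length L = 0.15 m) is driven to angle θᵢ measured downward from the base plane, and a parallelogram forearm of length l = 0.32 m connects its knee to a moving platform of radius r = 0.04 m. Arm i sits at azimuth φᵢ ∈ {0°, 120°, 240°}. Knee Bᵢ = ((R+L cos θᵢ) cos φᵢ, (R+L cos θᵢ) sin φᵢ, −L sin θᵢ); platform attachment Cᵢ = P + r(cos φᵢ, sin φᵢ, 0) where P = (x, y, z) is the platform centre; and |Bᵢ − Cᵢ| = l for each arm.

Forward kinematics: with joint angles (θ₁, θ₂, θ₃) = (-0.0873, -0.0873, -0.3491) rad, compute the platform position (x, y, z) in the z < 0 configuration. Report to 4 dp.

(-0.0070, -0.0121, -0.1638)

arm 1 at φ=0.0°: (R−r)+L cos θ1 = 0.2594;  S1 = (0.2594, 0.0000, 0.0131)
arm 2 at φ=120.0°: (R−r)+L cos θ2 = 0.2594;  S2 = (-0.1297, 0.2247, 0.0131)
arm 3 at φ=240.0°: (R−r)+L cos θ3 = 0.2510;  S3 = (-0.1255, -0.2173, 0.0513)
eliminate P² terms by subtracting sphere 1 from 2 and 3
linear system: -0.7783x+0.4493y = 0.0000−0.0000z; -0.7698x+-0.4347y = -0.0019−0.0765z
det = 0.6842;  x = 0.0012+0.0502z,  y = 0.0021+0.0870z
quadratic in z: (1.0101)z²+(-0.0517)z+(-0.0356)=0, √Δ=0.3825 → z ∈ {-0.1638, 0.2150}; z = -0.1638 (taking z<0)
x = -0.0070, y = -0.0121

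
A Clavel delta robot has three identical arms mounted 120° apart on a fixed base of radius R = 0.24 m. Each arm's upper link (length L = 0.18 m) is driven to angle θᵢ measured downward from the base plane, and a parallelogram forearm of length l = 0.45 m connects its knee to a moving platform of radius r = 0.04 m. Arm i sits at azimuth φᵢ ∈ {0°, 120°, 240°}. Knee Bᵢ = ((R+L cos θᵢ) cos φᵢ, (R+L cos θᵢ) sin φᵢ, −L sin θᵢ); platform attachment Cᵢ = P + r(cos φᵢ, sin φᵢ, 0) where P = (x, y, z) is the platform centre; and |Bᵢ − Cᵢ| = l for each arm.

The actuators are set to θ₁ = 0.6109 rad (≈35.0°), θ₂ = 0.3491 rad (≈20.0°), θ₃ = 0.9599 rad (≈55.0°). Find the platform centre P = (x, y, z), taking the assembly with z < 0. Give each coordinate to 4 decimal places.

(0.0098, 0.0806, -0.3896)

arm 1 at φ=0.0°: (R−r)+L cos θ1 = 0.3474;  S1 = (0.3474, 0.0000, -0.1032)
φ2=120.0°: virtual centre (-0.1846, 0.3197, -0.0616), radius l
φ3=240.0°: virtual centre (-0.1516, -0.2626, -0.1474), radius l
eliminate P² terms by subtracting sphere 1 from 2 and 3
plane₁₂: -1.0640x+0.6394y+0.0834z = 0.0087
det = 1.1971;  x = 0.0056+-0.0106z,  y = 0.0230+-0.1481z
quadratic in z: (1.0220)z²+(0.2070)z+(-0.0745)=0, √Δ=0.5893 → z ∈ {-0.3896, 0.1871}; z = -0.3896 (taking z<0)
x = 0.0098, y = 0.0806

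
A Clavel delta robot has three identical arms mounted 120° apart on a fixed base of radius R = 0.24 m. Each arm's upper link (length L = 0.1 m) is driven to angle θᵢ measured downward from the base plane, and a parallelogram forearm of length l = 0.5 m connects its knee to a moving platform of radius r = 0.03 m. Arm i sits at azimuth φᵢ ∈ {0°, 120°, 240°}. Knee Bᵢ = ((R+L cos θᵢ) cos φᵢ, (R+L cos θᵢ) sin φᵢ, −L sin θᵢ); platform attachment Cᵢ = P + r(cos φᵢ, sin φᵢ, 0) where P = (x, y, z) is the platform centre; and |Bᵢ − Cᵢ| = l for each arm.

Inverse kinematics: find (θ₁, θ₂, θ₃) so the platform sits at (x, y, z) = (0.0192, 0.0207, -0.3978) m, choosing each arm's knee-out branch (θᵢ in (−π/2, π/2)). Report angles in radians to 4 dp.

θ₁ = -0.0869, θ₂ = -0.0003, θ₃ = 0.2618

φ1=0.0° → target in arm frame (0.0192, 0.0207)
  A cos θ + B sin θ = C:  0.1908·cos θ + -0.3978·sin θ = 0.2246
  γ=atan2(-0.3978,0.1908)=-1.1236;  ψ=arccos(0.5091)=1.0367;  θ1=γ+ψ≈-0.0869
arm 2 (φ=120.0°): x'=0.0083, y'=-0.0270
  A=0.2017, B=-0.3978, C=(l²−L²−A²−y'²−z²)/(2L)=0.2018
  θ2 = atan2(B,A) + arccos(C/0.4460) = -0.0003
arm 3 (φ=240.0°): x'=-0.0275, y'=0.0063
  e−x'=0.2375;  (l²−L²−(e−x')²−y'²−z²)/2L = 0.1265
  θ3 = atan2(B,A) + arccos(C/0.4633) = 0.2618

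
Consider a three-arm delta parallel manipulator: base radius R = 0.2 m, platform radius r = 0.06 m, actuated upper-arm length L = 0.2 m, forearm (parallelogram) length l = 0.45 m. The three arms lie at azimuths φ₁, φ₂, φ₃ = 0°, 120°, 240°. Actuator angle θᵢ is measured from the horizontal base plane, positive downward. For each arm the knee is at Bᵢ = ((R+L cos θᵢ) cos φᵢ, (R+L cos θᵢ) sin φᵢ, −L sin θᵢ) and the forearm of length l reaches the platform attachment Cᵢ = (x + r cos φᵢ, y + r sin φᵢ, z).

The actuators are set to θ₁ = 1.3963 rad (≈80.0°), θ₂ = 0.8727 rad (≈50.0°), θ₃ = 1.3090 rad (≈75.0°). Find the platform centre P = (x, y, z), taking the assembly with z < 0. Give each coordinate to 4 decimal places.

(-0.0646, 0.0779, -0.5700)

centre 1 = (0.1747·cos0.0°, 0.1747·sin0.0°, -0.1970) = (0.1747, 0.0000, -0.1970)
arm 2 at φ=120.0°: e+L cos θ2 = 0.2686;  centre 2 = (-0.1343, 0.2326, -0.1532)
arm 3 at φ=240.0°: e+L cos θ3 = 0.1918;  centre 3 = (-0.0959, -0.1661, -0.1932)
subtract pairs → two planes through P
plane₁₂: -0.6180x+0.4651y+0.0875z = 0.0263
det = 0.4570;  x = -0.0240+0.0713z,  y = 0.0247+-0.0934z
sphere 1 gives Az²+Bz+C=0 with A=1.0138, B=0.3610, C=-0.1236;  B²−4AC=0.6317;  roots -0.5700, 0.2139;  negative root z = -0.5700
x = -0.0646, y = 0.0779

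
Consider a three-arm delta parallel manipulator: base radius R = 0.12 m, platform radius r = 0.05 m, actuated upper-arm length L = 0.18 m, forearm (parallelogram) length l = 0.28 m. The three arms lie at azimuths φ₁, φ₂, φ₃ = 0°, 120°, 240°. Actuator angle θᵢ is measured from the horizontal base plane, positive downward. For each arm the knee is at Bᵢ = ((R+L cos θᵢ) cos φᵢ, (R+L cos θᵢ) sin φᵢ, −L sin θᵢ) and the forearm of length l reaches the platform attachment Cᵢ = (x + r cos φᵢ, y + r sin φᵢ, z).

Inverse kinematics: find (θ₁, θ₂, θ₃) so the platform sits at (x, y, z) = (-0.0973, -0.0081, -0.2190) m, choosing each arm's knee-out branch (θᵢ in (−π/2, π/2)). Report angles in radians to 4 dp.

arm 1 (φ=0.0°): x'=-0.0973, y'=-0.0081
  A=0.1673, B=-0.2190, C=(l²−L²−A²−y'²−z²)/(2L)=-0.0834
  √(A²+B²)=0.2756;  θ1 = -0.9184+1.8782 ≈ 0.9597
φ2=120.0° → target in arm frame (0.0416, 0.0883)
  A cos θ + B sin θ = C:  0.0284·cos θ + -0.2190·sin θ = -0.0293
  θ2 = atan2(B,A) + arccos(C/0.2208) = 0.2621
arm 3 (φ=240.0°): x'=0.0557, y'=-0.0802
  A=0.0143, B=-0.2190, C=(l²−L²−A²−y'²−z²)/(2L)=-0.0239
  θ3 = atan2(B,A) + arccos(C/0.2195) = 0.1744

θ₁ = 0.9597, θ₂ = 0.2621, θ₃ = 0.1744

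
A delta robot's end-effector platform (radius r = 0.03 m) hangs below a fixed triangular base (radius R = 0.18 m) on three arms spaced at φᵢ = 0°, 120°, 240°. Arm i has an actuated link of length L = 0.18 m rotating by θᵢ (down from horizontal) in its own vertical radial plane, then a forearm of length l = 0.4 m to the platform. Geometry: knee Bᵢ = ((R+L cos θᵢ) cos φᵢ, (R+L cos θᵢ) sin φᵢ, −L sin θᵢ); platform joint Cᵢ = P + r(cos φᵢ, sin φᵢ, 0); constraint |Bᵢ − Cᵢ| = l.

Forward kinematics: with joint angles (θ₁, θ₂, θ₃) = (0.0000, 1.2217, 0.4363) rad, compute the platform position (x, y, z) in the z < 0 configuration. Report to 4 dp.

(0.1178, -0.1122, -0.3199)

arm 1 at φ=0.0°: ρ1 = 0.3300;  S1 = (0.3300, 0.0000, 0.0000)
S2 = (0.2116·cos120.0°, 0.2116·sin120.0°, -0.1691) = (-0.1058, 0.1832, -0.1691)
S3 = (0.3131·cos240.0°, 0.3131·sin240.0°, -0.0761) = (-0.1566, -0.2712, -0.0761)
subtract pairs → two planes through P
linear system: -0.8716x+0.3664y = -0.0355−-0.3383z; -0.9731x+-0.5424y = -0.0051−-0.1521z
Cramer: x(z) = 0.0255-0.2885z;  y(z) = -0.0364+0.2371z
quadratic in z: (1.1394)z²+(0.1584)z+(-0.0659)=0, √Δ=0.5706 → z ∈ {-0.3199, 0.1809}; z = -0.3199 (taking z<0)
x = 0.1178, y = -0.1122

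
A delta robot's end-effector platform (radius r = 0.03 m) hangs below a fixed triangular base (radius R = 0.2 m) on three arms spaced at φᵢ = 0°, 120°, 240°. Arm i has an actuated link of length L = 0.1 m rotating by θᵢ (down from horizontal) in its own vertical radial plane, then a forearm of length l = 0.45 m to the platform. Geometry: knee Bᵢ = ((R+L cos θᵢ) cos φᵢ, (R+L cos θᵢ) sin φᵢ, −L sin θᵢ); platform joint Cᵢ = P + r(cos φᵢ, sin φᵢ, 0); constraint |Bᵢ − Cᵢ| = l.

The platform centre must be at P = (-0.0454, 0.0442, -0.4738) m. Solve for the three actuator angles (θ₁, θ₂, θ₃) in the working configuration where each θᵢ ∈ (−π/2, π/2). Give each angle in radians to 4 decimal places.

θ₁ = 1.3083, θ₂ = 0.6977, θ₃ = 1.1345

rotate P by −φ1: (-0.0454, 0.0442, -0.4738)
  A cos θ + B sin θ = C:  0.2154·cos θ + -0.4738·sin θ = -0.4017
  γ=atan2(-0.4738,0.2154)=-1.1441;  ψ=arccos(-0.7718)=2.4524;  θ1=γ+ψ≈1.3083
φ2=120.0° → target in arm frame (0.0610, 0.0172)
  A cos θ + B sin θ = C:  0.1090·cos θ + -0.4738·sin θ = -0.2208
  θ2 = atan2(B,A) + arccos(C/0.4862) = 0.6977
rotate P by −φ3: (-0.0156, -0.0614, -0.4738)
  A cos θ + B sin θ = C:  0.1856·cos θ + -0.4738·sin θ = -0.3510
  √(A²+B²)=0.5088;  θ3 = -1.1975+2.3320 ≈ 1.1345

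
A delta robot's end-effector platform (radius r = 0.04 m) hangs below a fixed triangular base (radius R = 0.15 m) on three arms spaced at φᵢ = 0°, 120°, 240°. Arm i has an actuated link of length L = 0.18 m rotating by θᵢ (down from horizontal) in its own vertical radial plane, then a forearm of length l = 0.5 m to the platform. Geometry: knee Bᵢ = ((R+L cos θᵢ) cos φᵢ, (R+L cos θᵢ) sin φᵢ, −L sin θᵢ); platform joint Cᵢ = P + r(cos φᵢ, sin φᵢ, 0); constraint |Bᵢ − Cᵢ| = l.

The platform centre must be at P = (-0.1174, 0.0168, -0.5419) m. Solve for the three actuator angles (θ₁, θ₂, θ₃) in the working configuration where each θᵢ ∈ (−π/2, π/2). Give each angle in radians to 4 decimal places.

rotate P by −φ1: (-0.1174, 0.0168, -0.5419)
  A cos θ + B sin θ = C:  0.2274·cos θ + -0.5419·sin θ = -0.3557
  √(A²+B²)=0.5877;  θ1 = -1.1735+2.2209 ≈ 1.0474
φ2=120.0° → target in arm frame (0.0732, 0.0933)
  A=0.0368, B=-0.5419, C=(l²−L²−A²−y'²−z²)/(2L)=-0.2392
  √(A²+B²)=0.5431;  θ2 = -1.5031+2.0268 ≈ 0.5237
rotate P by −φ3: (0.0442, -0.1101, -0.5419)
  A cos θ + B sin θ = C:  0.0658·cos θ + -0.5419·sin θ = -0.2570
  γ=atan2(-0.5419,0.0658)=-1.4499;  ψ=arccos(-0.4707)=2.0609;  θ3=γ+ψ≈0.6110

θ₁ = 1.0474, θ₂ = 0.5237, θ₃ = 0.6110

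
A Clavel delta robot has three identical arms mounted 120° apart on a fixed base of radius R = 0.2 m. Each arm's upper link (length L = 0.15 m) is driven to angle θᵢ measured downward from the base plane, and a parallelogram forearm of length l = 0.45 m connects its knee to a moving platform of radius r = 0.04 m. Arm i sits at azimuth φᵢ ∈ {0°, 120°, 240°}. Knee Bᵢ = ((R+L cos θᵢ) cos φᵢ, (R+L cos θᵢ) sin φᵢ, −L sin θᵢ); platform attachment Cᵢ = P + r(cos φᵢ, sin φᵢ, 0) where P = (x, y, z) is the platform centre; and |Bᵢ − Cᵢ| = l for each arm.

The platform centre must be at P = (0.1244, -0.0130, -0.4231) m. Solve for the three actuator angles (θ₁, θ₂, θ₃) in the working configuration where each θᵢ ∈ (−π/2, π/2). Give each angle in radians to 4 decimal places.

θ₁ = 0.0875, θ₂ = 0.9596, θ₃ = 0.8727

rotate P by −φ1: (0.1244, -0.0130, -0.4231)
  A=0.0356, B=-0.4231, C=(l²−L²−A²−y'²−z²)/(2L)=-0.0015
  γ=atan2(-0.4231,0.0356)=-1.4869;  ψ=arccos(-0.0035)=1.5743;  θ1=γ+ψ≈0.0875
rotate P by −φ2: (-0.0735, -0.1012, -0.4231)
  A cos θ + B sin θ = C:  0.2335·cos θ + -0.4231·sin θ = -0.2125
  √(A²+B²)=0.4832;  θ2 = -1.0666+2.0262 ≈ 0.9596
arm 3 (φ=240.0°): x'=-0.0509, y'=0.1142
  A=0.2109, B=-0.4231, C=(l²−L²−A²−y'²−z²)/(2L)=-0.1885
  γ=atan2(-0.4231,0.2109)=-1.1083;  ψ=arccos(-0.3988)=1.9810;  θ3=γ+ψ≈0.8727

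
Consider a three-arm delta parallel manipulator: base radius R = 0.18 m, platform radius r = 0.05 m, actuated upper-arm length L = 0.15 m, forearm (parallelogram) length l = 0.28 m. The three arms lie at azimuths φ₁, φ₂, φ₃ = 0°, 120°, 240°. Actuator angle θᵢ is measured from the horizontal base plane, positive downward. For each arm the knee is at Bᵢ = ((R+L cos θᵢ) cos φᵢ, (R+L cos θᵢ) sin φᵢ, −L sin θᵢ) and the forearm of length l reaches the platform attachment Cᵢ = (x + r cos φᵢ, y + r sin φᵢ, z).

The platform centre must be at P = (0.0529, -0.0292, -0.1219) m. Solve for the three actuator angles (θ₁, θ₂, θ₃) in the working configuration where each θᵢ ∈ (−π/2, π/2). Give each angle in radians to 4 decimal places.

φ1=0.0° → target in arm frame (0.0529, -0.0292)
  A cos θ + B sin θ = C:  0.0771·cos θ + -0.1219·sin θ = 0.1141
  √(A²+B²)=0.1442;  θ1 = -1.0068+0.6577 ≈ -0.3491
rotate P by −φ2: (-0.0517, -0.0312, -0.1219)
  A=0.1817, B=-0.1219, C=(l²−L²−A²−y'²−z²)/(2L)=0.0235
  γ=atan2(-0.1219,0.1817)=-0.5908;  ψ=arccos(0.1072)=1.4634;  θ2=γ+ψ≈0.8726
rotate P by −φ3: (-0.0012, 0.0604, -0.1219)
  A=0.1312, B=-0.1219, C=(l²−L²−A²−y'²−z²)/(2L)=0.0673
  γ=atan2(-0.1219,0.1312)=-0.7488;  ψ=arccos(0.3758)=1.1855;  θ3=γ+ψ≈0.4367

θ₁ = -0.3491, θ₂ = 0.8726, θ₃ = 0.4367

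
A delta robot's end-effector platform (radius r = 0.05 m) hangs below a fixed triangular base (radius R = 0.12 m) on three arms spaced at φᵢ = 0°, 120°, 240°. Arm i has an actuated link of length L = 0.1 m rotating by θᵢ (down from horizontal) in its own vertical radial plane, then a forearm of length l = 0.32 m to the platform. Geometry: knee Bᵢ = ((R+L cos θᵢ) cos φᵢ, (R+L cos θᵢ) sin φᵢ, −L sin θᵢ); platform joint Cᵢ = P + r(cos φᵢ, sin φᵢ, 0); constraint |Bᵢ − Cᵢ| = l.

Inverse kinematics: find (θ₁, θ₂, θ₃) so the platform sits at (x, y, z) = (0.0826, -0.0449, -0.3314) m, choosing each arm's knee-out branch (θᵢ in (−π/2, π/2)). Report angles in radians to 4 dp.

θ₁ = 0.2620, θ₂ = 1.0473, θ₃ = 0.6980

arm 1 (φ=0.0°): x'=0.0826, y'=-0.0449
  A cos θ + B sin θ = C:  -0.0126·cos θ + -0.3314·sin θ = -0.0980
  √(A²+B²)=0.3316;  θ1 = -1.6088+1.8708 ≈ 0.2620
rotate P by −φ2: (-0.0802, -0.0491, -0.3314)
  A cos θ + B sin θ = C:  0.1502·cos θ + -0.3314·sin θ = -0.2120
  γ=atan2(-0.3314,0.1502)=-1.1453;  ψ=arccos(-0.5825)=2.1926;  θ2=γ+ψ≈1.0473
rotate P by −φ3: (-0.0024, 0.0940, -0.3314)
  e−x'=0.0724;  (l²−L²−(e−x')²−y'²−z²)/2L = -0.1575
  √(A²+B²)=0.3392;  θ3 = -1.3557+2.0537 ≈ 0.6980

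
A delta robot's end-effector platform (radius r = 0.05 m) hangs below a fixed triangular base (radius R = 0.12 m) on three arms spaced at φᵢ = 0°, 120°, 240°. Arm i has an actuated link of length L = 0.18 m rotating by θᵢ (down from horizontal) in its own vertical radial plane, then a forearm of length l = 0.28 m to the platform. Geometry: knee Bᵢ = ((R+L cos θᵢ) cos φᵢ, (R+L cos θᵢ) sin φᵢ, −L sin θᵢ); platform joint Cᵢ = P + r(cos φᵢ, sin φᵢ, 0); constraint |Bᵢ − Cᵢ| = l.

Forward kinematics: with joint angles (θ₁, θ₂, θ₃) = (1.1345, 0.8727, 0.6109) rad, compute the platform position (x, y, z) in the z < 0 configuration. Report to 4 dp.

centre 1 = (0.1461·cos0.0°, 0.1461·sin0.0°, -0.1631) = (0.1461, 0.0000, -0.1631)
φ2=120.0°: virtual centre (-0.0928, 0.1608, -0.1379), radius l
arm 3 at φ=240.0°: ρ3 = 0.2174;  centre 3 = (-0.1087, -0.1883, -0.1032)
subtract pairs → two planes through P
plane₁₂: -0.4778x+0.3216y+0.0505z = 0.0055
det = 0.3439;  x = -0.0154+0.1673z,  y = -0.0057+0.0916z
into |P−centre ₁|² = l²: 1.0364z² + 0.2712z + -0.0257 = 0;  Δ = 0.1800;  z = -0.3355 or 0.0738 → z<0 root = -0.3355
x = -0.0716, y = -0.0364

(-0.0716, -0.0364, -0.3355)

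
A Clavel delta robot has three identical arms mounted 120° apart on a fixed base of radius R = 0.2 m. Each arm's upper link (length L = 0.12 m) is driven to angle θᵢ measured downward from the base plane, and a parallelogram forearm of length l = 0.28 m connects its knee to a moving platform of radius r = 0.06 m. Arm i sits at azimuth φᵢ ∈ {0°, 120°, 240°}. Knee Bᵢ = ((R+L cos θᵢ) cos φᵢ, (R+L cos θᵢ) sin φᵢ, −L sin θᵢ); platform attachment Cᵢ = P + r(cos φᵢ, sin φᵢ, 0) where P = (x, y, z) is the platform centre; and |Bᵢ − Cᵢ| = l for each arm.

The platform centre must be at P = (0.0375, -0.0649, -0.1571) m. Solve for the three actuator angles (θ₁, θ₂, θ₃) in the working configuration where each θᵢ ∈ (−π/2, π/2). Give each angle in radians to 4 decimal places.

θ₁ = 0.0000, θ₂ = 1.0476, θ₃ = 0.0006

rotate P by −φ1: (0.0375, -0.0649, -0.1571)
  A=0.1025, B=-0.1571, C=(l²−L²−A²−y'²−z²)/(2L)=0.1025
  γ=atan2(-0.1571,0.1025)=-0.9927;  ψ=arccos(0.5465)=0.9927;  θ1=γ+ψ≈0.0000
arm 2 (φ=120.0°): x'=-0.0750, y'=0.0000
  e−x'=0.2150;  (l²−L²−(e−x')²−y'²−z²)/2L = -0.0287
  √(A²+B²)=0.2662;  θ2 = -0.6311+1.6788 ≈ 1.0476
arm 3 (φ=240.0°): x'=0.0375, y'=0.0649
  e−x'=0.1025;  (l²−L²−(e−x')²−y'²−z²)/2L = 0.1025
  γ=atan2(-0.1571,0.1025)=-0.9925;  ψ=arccos(0.5461)=0.9931;  θ3=γ+ψ≈0.0006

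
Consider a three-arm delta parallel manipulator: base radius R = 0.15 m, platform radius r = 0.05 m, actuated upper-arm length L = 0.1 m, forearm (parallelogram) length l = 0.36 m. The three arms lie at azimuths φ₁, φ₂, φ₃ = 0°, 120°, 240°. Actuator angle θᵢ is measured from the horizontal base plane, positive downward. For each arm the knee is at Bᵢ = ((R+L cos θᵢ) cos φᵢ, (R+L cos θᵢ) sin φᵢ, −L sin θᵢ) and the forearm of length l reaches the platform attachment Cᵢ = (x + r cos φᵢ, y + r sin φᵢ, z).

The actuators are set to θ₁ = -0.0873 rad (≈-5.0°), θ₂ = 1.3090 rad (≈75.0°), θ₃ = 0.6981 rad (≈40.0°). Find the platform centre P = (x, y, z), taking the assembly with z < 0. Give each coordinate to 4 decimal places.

φ1=0.0°: virtual centre (0.1996, 0.0000, 0.0087), radius l
O2 = (0.1259·cos120.0°, 0.1259·sin120.0°, -0.0966) = (-0.0629, 0.1090, -0.0966)
arm 3 at φ=240.0°: (R−r)+L cos θ3 = 0.1766;  O3 = (-0.0883, -0.1529, -0.0643)
eliminate P² terms by subtracting sphere 1 from 2 and 3
linear system: -0.5251x+0.2180y = -0.0147−-0.2106z; -0.5758x+-0.3059y = -0.0046−-0.1460z
Cramer: x(z) = 0.0193-0.3364z;  y(z) = -0.0212+0.1559z
quadratic in z: (1.1374)z²+(0.0973)z+(-0.0965)=0, √Δ=0.6699 → z ∈ {-0.3372, 0.2517}; z = -0.3372 (taking z<0)
x = 0.1327, y = -0.0738

(0.1327, -0.0738, -0.3372)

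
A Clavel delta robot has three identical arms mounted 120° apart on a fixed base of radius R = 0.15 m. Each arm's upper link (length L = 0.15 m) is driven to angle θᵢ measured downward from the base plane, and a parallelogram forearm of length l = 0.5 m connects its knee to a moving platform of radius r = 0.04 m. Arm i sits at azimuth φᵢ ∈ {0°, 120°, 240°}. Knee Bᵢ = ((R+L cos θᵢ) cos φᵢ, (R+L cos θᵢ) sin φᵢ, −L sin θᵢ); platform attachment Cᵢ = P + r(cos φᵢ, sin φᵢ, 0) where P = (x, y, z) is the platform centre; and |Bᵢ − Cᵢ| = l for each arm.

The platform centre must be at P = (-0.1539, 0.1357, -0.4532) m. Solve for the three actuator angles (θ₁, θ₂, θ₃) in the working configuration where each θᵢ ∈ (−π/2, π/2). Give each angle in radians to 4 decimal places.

φ1=0.0° → target in arm frame (-0.1539, 0.1357)
  e−x'=0.2639;  (l²−L²−(e−x')²−y'²−z²)/2L = -0.2198
  θ1 = atan2(B,A) + arccos(C/0.5244) = 0.9598
arm 2 (φ=120.0°): x'=0.1945, y'=0.0654
  e−x'=-0.0845;  (l²−L²−(e−x')²−y'²−z²)/2L = 0.0356
  γ=atan2(-0.4532,-0.0845)=-1.7551;  ψ=arccos(0.0773)=1.4934;  θ2=γ+ψ≈-0.2617
rotate P by −φ3: (-0.0406, -0.2011, -0.4532)
  A cos θ + B sin θ = C:  0.1506·cos θ + -0.4532·sin θ = -0.1367
  θ3 = atan2(B,A) + arccos(C/0.4776) = 0.6111

θ₁ = 0.9598, θ₂ = -0.2617, θ₃ = 0.6111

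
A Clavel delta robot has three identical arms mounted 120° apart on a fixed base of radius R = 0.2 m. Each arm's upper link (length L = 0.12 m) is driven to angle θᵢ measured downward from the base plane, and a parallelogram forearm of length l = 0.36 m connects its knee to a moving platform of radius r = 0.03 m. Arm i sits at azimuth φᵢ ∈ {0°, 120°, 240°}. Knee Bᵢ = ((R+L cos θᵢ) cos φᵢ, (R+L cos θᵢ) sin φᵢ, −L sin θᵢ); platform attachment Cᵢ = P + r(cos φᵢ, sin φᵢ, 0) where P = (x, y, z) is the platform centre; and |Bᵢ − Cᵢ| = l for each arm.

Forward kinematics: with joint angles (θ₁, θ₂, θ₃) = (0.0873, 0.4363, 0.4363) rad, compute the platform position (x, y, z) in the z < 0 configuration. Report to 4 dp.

φ1=0.0°: virtual centre (0.2895, 0.0000, -0.0105), radius l
centre 2 = (0.2788·cos120.0°, 0.2788·sin120.0°, -0.0507) = (-0.1394, 0.2414, -0.0507)
φ3=240.0°: virtual centre (-0.1394, -0.2414, -0.0507), radius l
subtract pairs → two planes through P
plane₁₂: -0.8578x+0.4828y+-0.0805z = -0.0037
Cramer: x(z) = 0.0043-0.0938z;  y(z) = 0.0000+0.0000z
sphere 1 gives Az²+Bz+C=0 with A=1.0088, B=0.0745, C=-0.0481;  B²−4AC=0.1997;  roots -0.2584, 0.1846;  negative root z = -0.2584
x = 0.0285, y = 0.0000

(0.0285, 0.0000, -0.2584)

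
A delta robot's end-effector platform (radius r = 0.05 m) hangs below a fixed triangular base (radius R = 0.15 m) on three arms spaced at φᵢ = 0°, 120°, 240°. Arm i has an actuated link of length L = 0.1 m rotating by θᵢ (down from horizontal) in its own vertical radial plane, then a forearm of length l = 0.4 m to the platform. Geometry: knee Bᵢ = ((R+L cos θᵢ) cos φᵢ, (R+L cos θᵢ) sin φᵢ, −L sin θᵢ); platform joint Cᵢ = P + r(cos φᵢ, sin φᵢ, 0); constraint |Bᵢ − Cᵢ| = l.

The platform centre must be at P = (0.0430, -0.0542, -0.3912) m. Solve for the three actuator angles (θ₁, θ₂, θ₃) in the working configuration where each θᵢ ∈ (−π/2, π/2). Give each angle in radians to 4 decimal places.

θ₁ = 0.2616, θ₂ = 0.7855, θ₃ = 0.3489

rotate P by −φ1: (0.0430, -0.0542, -0.3912)
  e−x'=0.0570;  (l²−L²−(e−x')²−y'²−z²)/2L = -0.0461
  γ=atan2(-0.3912,0.0570)=-1.4261;  ψ=arccos(-0.1167)=1.6877;  θ1=γ+ψ≈0.2616
rotate P by −φ2: (-0.0684, -0.0101, -0.3912)
  e−x'=0.1684;  (l²−L²−(e−x')²−y'²−z²)/2L = -0.1576
  θ2 = atan2(B,A) + arccos(C/0.4259) = 0.7855
rotate P by −φ3: (0.0254, 0.0643, -0.3912)
  A=0.0746, B=-0.3912, C=(l²−L²−A²−y'²−z²)/(2L)=-0.0637
  θ3 = atan2(B,A) + arccos(C/0.3982) = 0.3489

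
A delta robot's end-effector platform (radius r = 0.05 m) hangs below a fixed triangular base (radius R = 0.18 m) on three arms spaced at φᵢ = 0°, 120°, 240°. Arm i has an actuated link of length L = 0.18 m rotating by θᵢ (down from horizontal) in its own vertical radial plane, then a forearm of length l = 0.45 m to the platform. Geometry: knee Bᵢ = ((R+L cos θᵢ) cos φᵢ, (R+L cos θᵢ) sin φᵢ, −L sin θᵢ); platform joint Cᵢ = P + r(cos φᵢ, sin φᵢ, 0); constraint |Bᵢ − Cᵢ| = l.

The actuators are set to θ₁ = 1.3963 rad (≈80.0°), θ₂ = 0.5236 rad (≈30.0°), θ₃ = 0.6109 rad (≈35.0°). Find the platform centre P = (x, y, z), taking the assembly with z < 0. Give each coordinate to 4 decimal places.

arm 1 at φ=0.0°: e+L cos θ1 = 0.1613;  centre 1 = (0.1613, 0.0000, -0.1773)
arm 2 at φ=120.0°: e+L cos θ2 = 0.2859;  centre 2 = (-0.1429, 0.2476, -0.0900)
centre 3 = (0.2774·cos240.0°, 0.2774·sin240.0°, -0.1032) = (-0.1387, -0.2403, -0.1032)
|centre ₂|²−|centre ₁|² = 0.0324;  |centre ₃|²−|centre ₁|² = 0.0302
[-0.6084 0.4952 0.1745]·P = 0.0324;  [-0.5999 -0.4805 0.1480]·P = 0.0302
Cramer: x(z) = -0.0518+0.2667z;  y(z) = 0.0018-0.0249z
quadratic in z: (1.0717)z²+(0.2408)z+(-0.1257)=0, √Δ=0.7725 → z ∈ {-0.4728, 0.2481}; z = -0.4728 (taking z<0)
x = -0.1779, y = 0.0135

(-0.1779, 0.0135, -0.4728)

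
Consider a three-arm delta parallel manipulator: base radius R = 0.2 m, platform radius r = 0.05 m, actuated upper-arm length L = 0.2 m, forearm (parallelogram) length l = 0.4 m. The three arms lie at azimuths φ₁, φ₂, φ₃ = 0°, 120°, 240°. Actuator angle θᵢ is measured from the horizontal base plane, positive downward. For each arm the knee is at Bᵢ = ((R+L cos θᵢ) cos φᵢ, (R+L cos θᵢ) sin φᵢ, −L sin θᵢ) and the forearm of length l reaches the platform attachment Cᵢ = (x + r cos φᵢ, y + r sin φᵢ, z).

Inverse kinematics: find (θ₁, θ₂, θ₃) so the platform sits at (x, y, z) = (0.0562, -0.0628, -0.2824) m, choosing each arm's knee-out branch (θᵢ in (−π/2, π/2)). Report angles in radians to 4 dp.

θ₁ = 0.0875, θ₂ = 0.7853, θ₃ = 0.2620

φ1=0.0° → target in arm frame (0.0562, -0.0628)
  e−x'=0.0938;  (l²−L²−(e−x')²−y'²−z²)/2L = 0.0688
  √(A²+B²)=0.2976;  θ1 = -1.2501+1.3376 ≈ 0.0875
arm 2 (φ=120.0°): x'=-0.0825, y'=-0.0173
  e−x'=0.2325;  (l²−L²−(e−x')²−y'²−z²)/2L = -0.0352
  √(A²+B²)=0.3658;  θ2 = -0.8820+1.6673 ≈ 0.7853
arm 3 (φ=240.0°): x'=0.0263, y'=0.0801
  e−x'=0.1237;  (l²−L²−(e−x')²−y'²−z²)/2L = 0.0463
  γ=atan2(-0.2824,0.1237)=-1.1579;  ψ=arccos(0.1503)=1.4199;  θ3=γ+ψ≈0.2620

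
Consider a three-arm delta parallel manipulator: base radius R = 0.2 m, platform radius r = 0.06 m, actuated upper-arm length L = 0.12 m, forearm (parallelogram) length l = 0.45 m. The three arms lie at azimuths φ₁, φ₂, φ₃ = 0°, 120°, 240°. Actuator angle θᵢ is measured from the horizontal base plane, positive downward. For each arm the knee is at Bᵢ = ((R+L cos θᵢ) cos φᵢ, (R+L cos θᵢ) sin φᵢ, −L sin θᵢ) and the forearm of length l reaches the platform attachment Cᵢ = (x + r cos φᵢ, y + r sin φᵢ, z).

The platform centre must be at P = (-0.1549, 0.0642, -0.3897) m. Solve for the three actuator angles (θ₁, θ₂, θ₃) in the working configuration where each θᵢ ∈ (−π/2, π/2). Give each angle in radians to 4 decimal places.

arm 1 (φ=0.0°): x'=-0.1549, y'=0.0642
  A=0.2949, B=-0.3897, C=(l²−L²−A²−y'²−z²)/(2L)=-0.2286
  γ=atan2(-0.3897,0.2949)=-0.9230;  ψ=arccos(-0.4677)=2.0575;  θ1=γ+ψ≈1.1345
rotate P by −φ2: (0.1330, 0.1020, -0.3897)
  e−x'=0.0070;  (l²−L²−(e−x')²−y'²−z²)/2L = 0.1074
  √(A²+B²)=0.3898;  θ2 = -1.5530+1.2917 ≈ -0.2613
rotate P by −φ3: (0.0219, -0.1662, -0.3897)
  A=0.1181, B=-0.3897, C=(l²−L²−A²−y'²−z²)/(2L)=-0.0223
  √(A²+B²)=0.4072;  θ3 = -1.2764+1.6257 ≈ 0.3493

θ₁ = 1.1345, θ₂ = -0.2613, θ₃ = 0.3493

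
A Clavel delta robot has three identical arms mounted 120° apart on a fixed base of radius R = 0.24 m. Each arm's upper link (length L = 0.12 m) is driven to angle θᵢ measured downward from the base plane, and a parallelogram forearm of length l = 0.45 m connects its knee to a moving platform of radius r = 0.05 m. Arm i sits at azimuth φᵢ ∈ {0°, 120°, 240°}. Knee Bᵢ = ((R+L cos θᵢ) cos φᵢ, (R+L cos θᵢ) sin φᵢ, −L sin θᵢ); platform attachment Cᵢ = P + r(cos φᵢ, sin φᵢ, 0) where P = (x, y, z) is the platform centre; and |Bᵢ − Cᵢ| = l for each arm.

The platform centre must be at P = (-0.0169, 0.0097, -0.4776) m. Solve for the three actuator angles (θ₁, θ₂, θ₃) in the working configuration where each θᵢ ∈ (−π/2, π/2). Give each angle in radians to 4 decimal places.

arm 1 (φ=0.0°): x'=-0.0169, y'=0.0097
  A cos θ + B sin θ = C:  0.2069·cos θ + -0.4776·sin θ = -0.3454
  √(A²+B²)=0.5205;  θ1 = -1.1620+2.2965 ≈ 1.1345
φ2=120.0° → target in arm frame (0.0169, 0.0098)
  e−x'=0.1731;  (l²−L²−(e−x')²−y'²−z²)/2L = -0.2920
  √(A²+B²)=0.5080;  θ2 = -1.2230+2.1831 ≈ 0.9601
φ3=240.0° → target in arm frame (0.0000, -0.0195)
  A cos θ + B sin θ = C:  0.1900·cos θ + -0.4776·sin θ = -0.3186
  θ3 = atan2(B,A) + arccos(C/0.5140) = 1.0471

θ₁ = 1.1345, θ₂ = 0.9601, θ₃ = 1.0471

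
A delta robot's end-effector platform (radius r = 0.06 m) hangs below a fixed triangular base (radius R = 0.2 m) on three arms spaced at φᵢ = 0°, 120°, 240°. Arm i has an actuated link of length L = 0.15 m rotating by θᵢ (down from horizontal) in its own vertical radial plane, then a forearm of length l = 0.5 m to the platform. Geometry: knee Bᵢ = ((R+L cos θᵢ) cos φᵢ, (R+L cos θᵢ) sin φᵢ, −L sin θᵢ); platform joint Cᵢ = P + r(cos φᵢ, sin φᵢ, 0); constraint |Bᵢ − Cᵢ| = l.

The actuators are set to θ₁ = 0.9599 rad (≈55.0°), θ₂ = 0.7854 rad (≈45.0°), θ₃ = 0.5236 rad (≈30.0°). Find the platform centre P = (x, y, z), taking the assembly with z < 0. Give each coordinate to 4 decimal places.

S1 = (0.2260·cos0.0°, 0.2260·sin0.0°, -0.1229) = (0.2260, 0.0000, -0.1229)
arm 2 at φ=120.0°: ρ2 = 0.2461;  S2 = (-0.1230, 0.2131, -0.1061)
arm 3 at φ=240.0°: ρ3 = 0.2699;  S3 = (-0.1350, -0.2337, -0.0750)
eliminate P² terms by subtracting sphere 1 from 2 and 3
linear system: -0.6981x+0.4262y = 0.0056−0.0336z; -0.7220x+-0.4675y = 0.0123−0.0957z
det = 0.6341;  x = -0.0124+0.0891z,  y = -0.0071+0.0671z
quadratic in z: (1.0125)z²+(0.2023)z+(-0.1780)=0, √Δ=0.8728 → z ∈ {-0.5309, 0.3311}; z = -0.5309 (taking z<0)
x = -0.0597, y = -0.0428

(-0.0597, -0.0428, -0.5309)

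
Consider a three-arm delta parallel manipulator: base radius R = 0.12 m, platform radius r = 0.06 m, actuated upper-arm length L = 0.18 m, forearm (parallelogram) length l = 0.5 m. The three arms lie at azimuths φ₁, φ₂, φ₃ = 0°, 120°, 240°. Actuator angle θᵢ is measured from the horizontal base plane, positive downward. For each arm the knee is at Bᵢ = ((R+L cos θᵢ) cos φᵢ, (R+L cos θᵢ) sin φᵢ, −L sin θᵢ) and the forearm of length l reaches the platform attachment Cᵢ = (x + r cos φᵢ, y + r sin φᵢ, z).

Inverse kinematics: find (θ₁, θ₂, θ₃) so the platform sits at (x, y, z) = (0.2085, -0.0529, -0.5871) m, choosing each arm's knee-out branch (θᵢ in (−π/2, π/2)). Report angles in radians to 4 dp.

θ₁ = 0.5234, θ₂ = 1.3958, θ₃ = 1.2212

rotate P by −φ1: (0.2085, -0.0529, -0.5871)
  A cos θ + B sin θ = C:  -0.1485·cos θ + -0.5871·sin θ = -0.4220
  γ=atan2(-0.5871,-0.1485)=-1.8185;  ψ=arccos(-0.6969)=2.3419;  θ1=γ+ψ≈0.5234
φ2=120.0° → target in arm frame (-0.1501, -0.1541)
  A=0.2101, B=-0.5871, C=(l²−L²−A²−y'²−z²)/(2L)=-0.5416
  θ2 = atan2(B,A) + arccos(C/0.6235) = 1.3958
arm 3 (φ=240.0°): x'=-0.0584, y'=0.2070
  A cos θ + B sin θ = C:  0.1184·cos θ + -0.5871·sin θ = -0.5110
  √(A²+B²)=0.5989;  θ3 = -1.3717+2.5930 ≈ 1.2212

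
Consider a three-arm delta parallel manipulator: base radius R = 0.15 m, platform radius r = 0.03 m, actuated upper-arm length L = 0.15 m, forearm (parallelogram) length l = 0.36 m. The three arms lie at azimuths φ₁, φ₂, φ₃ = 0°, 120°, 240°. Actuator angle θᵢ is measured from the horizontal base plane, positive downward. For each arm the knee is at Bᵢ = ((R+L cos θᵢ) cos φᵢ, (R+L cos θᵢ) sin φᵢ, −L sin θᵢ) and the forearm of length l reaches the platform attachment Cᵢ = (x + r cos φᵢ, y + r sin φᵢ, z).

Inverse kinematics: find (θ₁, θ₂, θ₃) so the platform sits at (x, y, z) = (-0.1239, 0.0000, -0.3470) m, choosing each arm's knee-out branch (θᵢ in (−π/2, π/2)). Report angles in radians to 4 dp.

θ₁ = 1.2217, θ₂ = 0.4361, θ₃ = 0.4361

arm 1 (φ=0.0°): x'=-0.1239, y'=0.0000
  A cos θ + B sin θ = C:  0.2439·cos θ + -0.3470·sin θ = -0.2427
  γ=atan2(-0.3470,0.2439)=-0.9581;  ψ=arccos(-0.5721)=2.1799;  θ1=γ+ψ≈1.2217
φ2=120.0° → target in arm frame (0.0619, 0.1073)
  A=0.0581, B=-0.3470, C=(l²−L²−A²−y'²−z²)/(2L)=-0.0940
  γ=atan2(-0.3470,0.0581)=-1.4050;  ψ=arccos(-0.2671)=1.8412;  θ2=γ+ψ≈0.4361
arm 3 (φ=240.0°): x'=0.0620, y'=-0.1073
  e−x'=0.0580;  (l²−L²−(e−x')²−y'²−z²)/2L = -0.0940
  √(A²+B²)=0.3518;  θ3 = -1.4050+1.8412 ≈ 0.4361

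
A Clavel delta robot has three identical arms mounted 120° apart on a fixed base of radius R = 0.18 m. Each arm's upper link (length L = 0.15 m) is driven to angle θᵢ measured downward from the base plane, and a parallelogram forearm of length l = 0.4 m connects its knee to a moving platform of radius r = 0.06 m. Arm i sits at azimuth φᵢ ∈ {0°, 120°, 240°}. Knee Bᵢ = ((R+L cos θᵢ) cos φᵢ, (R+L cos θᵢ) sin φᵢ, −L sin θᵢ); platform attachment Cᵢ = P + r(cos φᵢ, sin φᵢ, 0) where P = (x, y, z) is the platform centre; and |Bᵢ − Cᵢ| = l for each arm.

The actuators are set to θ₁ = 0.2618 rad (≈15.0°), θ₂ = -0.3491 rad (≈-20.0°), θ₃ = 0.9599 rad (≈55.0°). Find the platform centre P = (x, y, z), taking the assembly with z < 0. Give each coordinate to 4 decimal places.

arm 1 at φ=0.0°: ρ1 = 0.2649;  centre 1 = (0.2649, 0.0000, -0.0388)
φ2=120.0°: virtual centre (-0.1305, 0.2260, 0.0513), radius l
φ3=240.0°: virtual centre (-0.1030, -0.1784, -0.1229), radius l
|centre ₂|²−|centre ₁|² = -0.0009;  |centre ₃|²−|centre ₁|² = -0.0141
plane₁₂: -0.7907x+0.4520y+0.1803z = -0.0009
det = 0.6148;  x = 0.0109+-0.0189z,  y = 0.0170+-0.4320z
quadratic in z: (1.1870)z²+(0.0725)z+(-0.0937)=0, √Δ=0.6710 → z ∈ {-0.3132, 0.2521}; z = -0.3132 (taking z<0)
x = 0.0169, y = 0.1523

(0.0169, 0.1523, -0.3132)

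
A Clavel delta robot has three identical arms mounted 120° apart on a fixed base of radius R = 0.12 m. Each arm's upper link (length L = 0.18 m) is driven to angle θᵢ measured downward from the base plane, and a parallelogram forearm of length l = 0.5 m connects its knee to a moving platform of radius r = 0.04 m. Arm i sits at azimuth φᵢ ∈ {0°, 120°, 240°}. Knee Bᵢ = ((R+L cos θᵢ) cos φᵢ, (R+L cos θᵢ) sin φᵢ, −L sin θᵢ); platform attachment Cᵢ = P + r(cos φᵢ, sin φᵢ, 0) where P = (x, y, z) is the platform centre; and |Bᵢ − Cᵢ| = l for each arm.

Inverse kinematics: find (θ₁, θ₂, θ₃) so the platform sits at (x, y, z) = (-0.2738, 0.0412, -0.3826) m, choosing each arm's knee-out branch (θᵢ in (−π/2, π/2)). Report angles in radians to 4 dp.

rotate P by −φ1: (-0.2738, 0.0412, -0.3826)
  A=0.3538, B=-0.3826, C=(l²−L²−A²−y'²−z²)/(2L)=-0.1546
  θ1 = atan2(B,A) + arccos(C/0.5211) = 1.0475
φ2=120.0° → target in arm frame (0.1726, 0.2165)
  e−x'=-0.0926;  (l²−L²−(e−x')²−y'²−z²)/2L = 0.0438
  √(A²+B²)=0.3936;  θ2 = -1.8082+1.4593 ≈ -0.3489
φ3=240.0° → target in arm frame (0.1012, -0.2577)
  A=-0.0212, B=-0.3826, C=(l²−L²−A²−y'²−z²)/(2L)=0.0121
  γ=atan2(-0.3826,-0.0212)=-1.6262;  ψ=arccos(0.0315)=1.5393;  θ3=γ+ψ≈-0.0869

θ₁ = 1.0475, θ₂ = -0.3489, θ₃ = -0.0869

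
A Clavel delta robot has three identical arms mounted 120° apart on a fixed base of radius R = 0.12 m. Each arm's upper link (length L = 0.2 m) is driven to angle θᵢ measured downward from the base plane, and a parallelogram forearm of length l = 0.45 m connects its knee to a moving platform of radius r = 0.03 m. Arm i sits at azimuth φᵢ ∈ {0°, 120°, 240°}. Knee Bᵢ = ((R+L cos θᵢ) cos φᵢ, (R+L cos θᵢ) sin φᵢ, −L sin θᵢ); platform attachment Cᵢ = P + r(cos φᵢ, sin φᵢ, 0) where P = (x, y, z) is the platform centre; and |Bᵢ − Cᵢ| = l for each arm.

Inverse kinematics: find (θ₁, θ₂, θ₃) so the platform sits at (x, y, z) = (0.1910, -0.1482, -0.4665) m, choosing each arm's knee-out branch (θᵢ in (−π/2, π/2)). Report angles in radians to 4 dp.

arm 1 (φ=0.0°): x'=0.1910, y'=-0.1482
  A cos θ + B sin θ = C:  -0.1010·cos θ + -0.4665·sin θ = -0.2182
  γ=atan2(-0.4665,-0.1010)=-1.7840;  ψ=arccos(-0.4572)=2.0456;  θ1=γ+ψ≈0.2616
rotate P by −φ2: (-0.2238, -0.0913, -0.4665)
  A cos θ + B sin θ = C:  0.3138·cos θ + -0.4665·sin θ = -0.4049
  γ=atan2(-0.4665,0.3138)=-0.9786;  ψ=arccos(-0.7201)=2.3748;  θ2=γ+ψ≈1.3962
arm 3 (φ=240.0°): x'=0.0328, y'=0.2395
  A cos θ + B sin θ = C:  0.0572·cos θ + -0.4665·sin θ = -0.2894
  θ3 = atan2(B,A) + arccos(C/0.4700) = 0.7852

θ₁ = 0.2616, θ₂ = 1.3962, θ₃ = 0.7852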